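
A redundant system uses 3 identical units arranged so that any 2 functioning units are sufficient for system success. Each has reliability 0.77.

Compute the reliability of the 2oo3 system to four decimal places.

R = Σ_{i=2}^{3} C(3,i) p^i (1−p)^{3−i} with p = 0.77
C(3,2)·0.77^2·0.23^1 = 0.409101
C(3,3)·0.77^3·0.23^0 = 0.456533
Sum = 0.8656

0.8656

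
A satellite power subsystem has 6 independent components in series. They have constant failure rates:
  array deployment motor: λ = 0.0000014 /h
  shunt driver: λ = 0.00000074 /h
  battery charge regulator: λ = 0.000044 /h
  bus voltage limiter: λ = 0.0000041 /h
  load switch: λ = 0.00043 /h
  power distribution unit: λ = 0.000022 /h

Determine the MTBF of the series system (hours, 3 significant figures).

1990

Series of exponential components: λ_sys = Σ λ_i
λ_sys = 0.0000014 + 0.00000074 + 0.000044 + 0.0000041 + 0.00043 + 0.000022 = 5.0224e-04 /h
MTBF = 1 / λ_sys = 1990 h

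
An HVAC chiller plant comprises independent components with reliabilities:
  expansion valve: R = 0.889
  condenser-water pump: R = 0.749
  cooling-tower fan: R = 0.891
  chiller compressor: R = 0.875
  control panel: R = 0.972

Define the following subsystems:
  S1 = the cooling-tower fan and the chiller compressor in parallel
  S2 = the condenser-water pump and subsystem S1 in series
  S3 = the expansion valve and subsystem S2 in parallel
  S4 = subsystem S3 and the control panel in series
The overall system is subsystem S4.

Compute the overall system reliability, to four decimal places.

0.9438

Parallel (cooling-tower fan and chiller compressor): 1 − (1 − 0.891000)(1 − 0.875000) = 0.986375
Series (condenser-water pump and [0.986375]): 0.749000 × 0.986375 = 0.738795
Parallel (expansion valve and [0.738795]): 1 − (1 − 0.889000)(1 − 0.738795) = 0.971006
Series ([0.971006] and control panel): 0.971006 × 0.972000 = 0.9438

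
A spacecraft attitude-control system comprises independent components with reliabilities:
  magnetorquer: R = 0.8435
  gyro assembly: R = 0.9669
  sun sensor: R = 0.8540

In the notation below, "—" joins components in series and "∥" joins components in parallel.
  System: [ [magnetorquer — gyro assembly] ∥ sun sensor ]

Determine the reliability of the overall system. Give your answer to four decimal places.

0.9731

Series (magnetorquer and gyro assembly): 0.843500 × 0.966900 = 0.815580
Parallel ([0.815580] and sun sensor): 1 − (1 − 0.815580)(1 − 0.854000) = 0.9731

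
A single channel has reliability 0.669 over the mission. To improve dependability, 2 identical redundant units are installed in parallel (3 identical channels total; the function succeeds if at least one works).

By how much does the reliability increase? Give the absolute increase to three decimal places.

0.295

R_before = 0.669
R_after = 1 − (1 − 0.669)^3 = 0.964
ΔR = 0.964 − 0.669 = 0.295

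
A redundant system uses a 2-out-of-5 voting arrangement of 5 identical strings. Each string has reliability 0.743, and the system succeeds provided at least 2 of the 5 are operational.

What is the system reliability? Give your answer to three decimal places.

0.983

R = Σ_{i=2}^{5} C(5,i) p^i (1−p)^{5−i} with p = 0.743
C(5,2)·0.743^2·0.257^3 = 0.09371
C(5,3)·0.743^3·0.257^2 = 0.27091
C(5,4)·0.743^4·0.257^1 = 0.39161
C(5,5)·0.743^5·0.257^0 = 0.22644
Sum = 0.983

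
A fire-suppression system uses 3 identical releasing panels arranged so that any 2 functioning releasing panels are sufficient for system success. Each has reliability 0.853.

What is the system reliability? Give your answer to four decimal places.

R = Σ_{i=2}^{3} C(3,i) p^i (1−p)^{3−i} with p = 0.853
C(3,2)·0.853^2·0.147^1 = 0.320876
C(3,3)·0.853^3·0.147^0 = 0.620650
Sum = 0.9415

0.9415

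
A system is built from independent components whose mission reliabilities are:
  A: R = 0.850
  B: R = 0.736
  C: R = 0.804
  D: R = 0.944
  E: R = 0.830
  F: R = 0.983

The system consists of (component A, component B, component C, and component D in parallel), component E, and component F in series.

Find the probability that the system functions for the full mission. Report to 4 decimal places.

0.8155

Parallel (A, B, C, and D): 1 − (1 − 0.850000)(1 − 0.736000)(1 − 0.804000)(1 − 0.944000) = 0.999565
Series ([0.999565], E, and F): 0.999565 × 0.830000 × 0.983000 = 0.8155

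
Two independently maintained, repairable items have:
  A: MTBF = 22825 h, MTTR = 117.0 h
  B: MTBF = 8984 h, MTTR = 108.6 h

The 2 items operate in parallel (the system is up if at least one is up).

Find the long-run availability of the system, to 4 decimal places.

0.9999

A(A) = MTBF/(MTBF+MTTR) = 22825/(22825+117.0) = 0.994900
A(B) = MTBF/(MTBF+MTTR) = 8984/(8984+108.6) = 0.988056
Parallel availability: 1 − (1 − 0.994900)(1 − 0.988056) = 0.9999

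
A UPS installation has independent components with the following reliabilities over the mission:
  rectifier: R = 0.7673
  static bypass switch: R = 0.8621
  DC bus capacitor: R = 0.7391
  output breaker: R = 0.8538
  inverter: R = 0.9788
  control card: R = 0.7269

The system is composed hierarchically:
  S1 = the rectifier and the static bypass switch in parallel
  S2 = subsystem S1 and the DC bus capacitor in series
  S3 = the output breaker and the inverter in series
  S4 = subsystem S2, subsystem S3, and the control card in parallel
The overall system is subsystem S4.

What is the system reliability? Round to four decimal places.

Parallel (rectifier and static bypass switch): 1 − (1 − 0.767300)(1 − 0.862100) = 0.967911
Series ([0.967911] and DC bus capacitor): 0.967911 × 0.739100 = 0.715383
Series (output breaker and inverter): 0.853800 × 0.978800 = 0.835699
Parallel ([0.715383], [0.835699], and control card): 1 − (1 − 0.715383)(1 − 0.835699)(1 − 0.726900) = 0.9872

0.9872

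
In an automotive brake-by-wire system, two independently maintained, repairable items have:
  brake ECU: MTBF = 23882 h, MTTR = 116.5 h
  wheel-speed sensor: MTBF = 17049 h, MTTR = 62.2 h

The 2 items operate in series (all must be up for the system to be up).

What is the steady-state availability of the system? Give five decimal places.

0.99153

A(brake ECU) = MTBF/(MTBF+MTTR) = 23882/(23882+116.5) = 0.995146
A(wheel-speed sensor) = MTBF/(MTBF+MTTR) = 17049/(17049+62.2) = 0.996365
Series availability: 0.995146 × 0.996365 = 0.99153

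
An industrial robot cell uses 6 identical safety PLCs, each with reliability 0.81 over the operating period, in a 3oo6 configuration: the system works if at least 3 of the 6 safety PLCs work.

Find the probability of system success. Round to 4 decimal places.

0.9859

R = Σ_{i=3}^{6} C(6,i) p^i (1−p)^{6−i} with p = 0.81
C(6,3)·0.81^3·0.19^3 = 0.072903
C(6,4)·0.81^4·0.19^2 = 0.233098
C(6,5)·0.81^5·0.19^1 = 0.397493
C(6,6)·0.81^6·0.19^0 = 0.282430
Sum = 0.9859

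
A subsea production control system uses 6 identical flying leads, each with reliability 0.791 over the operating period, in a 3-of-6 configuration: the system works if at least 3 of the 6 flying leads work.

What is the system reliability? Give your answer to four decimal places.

0.9801

R = Σ_{i=3}^{6} C(6,i) p^i (1−p)^{6−i} with p = 0.791
C(6,3)·0.791^3·0.209^3 = 0.090365
C(6,4)·0.791^4·0.209^2 = 0.256501
C(6,5)·0.791^5·0.209^1 = 0.388311
C(6,6)·0.791^6·0.209^0 = 0.244940
Sum = 0.9801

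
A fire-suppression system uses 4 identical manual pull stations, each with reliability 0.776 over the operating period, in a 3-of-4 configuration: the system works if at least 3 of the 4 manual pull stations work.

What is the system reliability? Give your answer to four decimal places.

0.7813

R = Σ_{i=3}^{4} C(4,i) p^i (1−p)^{4−i} with p = 0.776
C(4,3)·0.776^3·0.224^1 = 0.418691
C(4,4)·0.776^4·0.224^0 = 0.362616
Sum = 0.7813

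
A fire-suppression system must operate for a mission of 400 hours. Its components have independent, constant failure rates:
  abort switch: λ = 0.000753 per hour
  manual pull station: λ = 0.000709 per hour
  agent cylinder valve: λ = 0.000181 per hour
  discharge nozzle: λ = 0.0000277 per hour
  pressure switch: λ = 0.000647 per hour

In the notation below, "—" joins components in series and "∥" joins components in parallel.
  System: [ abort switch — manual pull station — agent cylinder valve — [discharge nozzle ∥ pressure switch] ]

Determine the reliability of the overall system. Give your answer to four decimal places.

0.5170

R(abort switch) = exp(−0.000753 × 400) = 0.739930
R(manual pull station) = exp(−0.000709 × 400) = 0.753068
R(agent cylinder valve) = exp(−0.000181 × 400) = 0.930159
R(discharge nozzle) = exp(−0.0000277 × 400) = 0.988981
R(pressure switch) = exp(−0.000647 × 400) = 0.771977
Parallel (discharge nozzle and pressure switch): 1 − (1 − 0.988981)(1 − 0.771977) = 0.997487
Series (abort switch, manual pull station, agent cylinder valve, and [0.997487]): 0.739930 × 0.753068 × 0.930159 × 0.997487 = 0.5170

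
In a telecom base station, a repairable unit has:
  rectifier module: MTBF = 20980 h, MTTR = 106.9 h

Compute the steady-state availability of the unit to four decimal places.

0.9949

A(rectifier module) = MTBF/(MTBF+MTTR) = 20980/(20980+106.9) = 0.9949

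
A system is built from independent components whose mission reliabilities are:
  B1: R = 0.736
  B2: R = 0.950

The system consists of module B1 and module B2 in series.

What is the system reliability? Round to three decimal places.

Series (B1 and B2): 0.73600 × 0.95000 = 0.699

0.699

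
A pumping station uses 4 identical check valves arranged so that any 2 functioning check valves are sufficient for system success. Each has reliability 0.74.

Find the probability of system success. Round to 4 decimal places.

0.9434

R = Σ_{i=2}^{4} C(4,i) p^i (1−p)^{4−i} with p = 0.74
C(4,2)·0.74^2·0.26^2 = 0.222107
C(4,3)·0.74^3·0.26^1 = 0.421433
C(4,4)·0.74^4·0.26^0 = 0.299866
Sum = 0.9434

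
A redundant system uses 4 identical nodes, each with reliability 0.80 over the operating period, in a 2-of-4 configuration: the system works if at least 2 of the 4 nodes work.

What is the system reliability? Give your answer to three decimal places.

0.973

R = Σ_{i=2}^{4} C(4,i) p^i (1−p)^{4−i} with p = 0.80
C(4,2)·0.80^2·0.20^2 = 0.15360
C(4,3)·0.80^3·0.20^1 = 0.40960
C(4,4)·0.80^4·0.20^0 = 0.40960
Sum = 0.973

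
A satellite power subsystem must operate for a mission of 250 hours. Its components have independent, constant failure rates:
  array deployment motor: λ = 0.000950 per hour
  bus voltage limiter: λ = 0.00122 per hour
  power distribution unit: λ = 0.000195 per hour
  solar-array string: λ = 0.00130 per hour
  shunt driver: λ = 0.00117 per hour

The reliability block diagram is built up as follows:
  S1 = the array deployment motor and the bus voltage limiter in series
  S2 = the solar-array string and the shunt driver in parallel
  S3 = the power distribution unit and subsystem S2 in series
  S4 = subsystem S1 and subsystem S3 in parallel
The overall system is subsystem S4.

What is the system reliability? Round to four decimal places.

0.9520

R(array deployment motor) = exp(−0.000950 × 250) = 0.788597
R(bus voltage limiter) = exp(−0.00122 × 250) = 0.737123
R(power distribution unit) = exp(−0.000195 × 250) = 0.952419
R(solar-array string) = exp(−0.00130 × 250) = 0.722527
R(shunt driver) = exp(−0.00117 × 250) = 0.746395
Series (array deployment motor and bus voltage limiter): 0.788597 × 0.737123 = 0.581293
Parallel (solar-array string and shunt driver): 1 − (1 − 0.722527)(1 − 0.746395) = 0.929631
Series (power distribution unit and [0.929631]): 0.952419 × 0.929631 = 0.885398
Parallel ([0.581293] and [0.885398]): 1 − (1 − 0.581293)(1 − 0.885398) = 0.9520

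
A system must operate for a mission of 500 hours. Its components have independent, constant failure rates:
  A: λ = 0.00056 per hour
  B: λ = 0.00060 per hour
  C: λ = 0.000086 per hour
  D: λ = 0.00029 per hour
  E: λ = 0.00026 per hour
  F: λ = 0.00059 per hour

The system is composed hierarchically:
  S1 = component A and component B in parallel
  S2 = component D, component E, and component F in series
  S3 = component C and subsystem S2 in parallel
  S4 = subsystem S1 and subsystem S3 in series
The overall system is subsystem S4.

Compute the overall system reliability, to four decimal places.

0.9196

R(A) = exp(−0.00056 × 500) = 0.755784
R(B) = exp(−0.00060 × 500) = 0.740818
R(C) = exp(−0.000086 × 500) = 0.957911
R(D) = exp(−0.00029 × 500) = 0.865022
R(E) = exp(−0.00026 × 500) = 0.878095
R(F) = exp(−0.00059 × 500) = 0.744532
Parallel (A and B): 1 − (1 − 0.755784)(1 − 0.740818) = 0.936704
Series (D, E, and F): 0.865022 × 0.878095 × 0.744532 = 0.565525
Parallel (C and [0.565525]): 1 − (1 − 0.957911)(1 − 0.565525) = 0.981713
Series ([0.936704] and [0.981713]): 0.936704 × 0.981713 = 0.9196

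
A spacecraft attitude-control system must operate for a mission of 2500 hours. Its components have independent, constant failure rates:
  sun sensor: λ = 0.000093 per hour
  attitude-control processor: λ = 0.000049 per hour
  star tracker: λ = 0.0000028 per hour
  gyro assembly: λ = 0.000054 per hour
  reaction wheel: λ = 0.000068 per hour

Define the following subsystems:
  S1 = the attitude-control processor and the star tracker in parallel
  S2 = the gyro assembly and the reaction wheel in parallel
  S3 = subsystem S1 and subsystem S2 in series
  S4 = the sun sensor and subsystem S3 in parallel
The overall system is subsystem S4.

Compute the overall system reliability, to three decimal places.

R(sun sensor) = exp(−0.000093 × 2500) = 0.79255
R(attitude-control processor) = exp(−0.000049 × 2500) = 0.88471
R(star tracker) = exp(−0.0000028 × 2500) = 0.99302
R(gyro assembly) = exp(−0.000054 × 2500) = 0.87372
R(reaction wheel) = exp(−0.000068 × 2500) = 0.84366
Parallel (attitude-control processor and star tracker): 1 − (1 − 0.88471)(1 − 0.99302) = 0.99920
Parallel (gyro assembly and reaction wheel): 1 − (1 − 0.87372)(1 − 0.84366) = 0.98026
Series ([0.99920] and [0.98026]): 0.99920 × 0.98026 = 0.97948
Parallel (sun sensor and [0.97948]): 1 − (1 − 0.79255)(1 − 0.97948) = 0.996

0.996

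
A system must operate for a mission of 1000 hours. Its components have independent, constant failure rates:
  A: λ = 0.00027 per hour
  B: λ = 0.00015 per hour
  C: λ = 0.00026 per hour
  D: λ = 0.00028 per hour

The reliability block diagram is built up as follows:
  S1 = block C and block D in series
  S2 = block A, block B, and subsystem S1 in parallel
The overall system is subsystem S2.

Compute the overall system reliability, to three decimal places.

0.986

R(A) = exp(−0.00027 × 1000) = 0.76338
R(B) = exp(−0.00015 × 1000) = 0.86071
R(C) = exp(−0.00026 × 1000) = 0.77105
R(D) = exp(−0.00028 × 1000) = 0.75578
Series (C and D): 0.77105 × 0.75578 = 0.58274
Parallel (A, B, and [0.58274]): 1 − (1 − 0.76338)(1 − 0.86071)(1 − 0.58274) = 0.986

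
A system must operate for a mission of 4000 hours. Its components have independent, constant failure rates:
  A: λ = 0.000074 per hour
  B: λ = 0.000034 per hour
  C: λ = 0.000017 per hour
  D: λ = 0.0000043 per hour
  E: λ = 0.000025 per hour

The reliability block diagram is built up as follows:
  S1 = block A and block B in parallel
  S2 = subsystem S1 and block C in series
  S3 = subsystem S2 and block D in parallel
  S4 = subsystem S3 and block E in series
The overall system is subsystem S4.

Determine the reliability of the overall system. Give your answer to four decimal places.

R(A) = exp(−0.000074 × 4000) = 0.743787
R(B) = exp(−0.000034 × 4000) = 0.872843
R(C) = exp(−0.000017 × 4000) = 0.934260
R(D) = exp(−0.0000043 × 4000) = 0.982947
R(E) = exp(−0.000025 × 4000) = 0.904837
Parallel (A and B): 1 − (1 − 0.743787)(1 − 0.872843) = 0.967421
Series ([0.967421] and C): 0.967421 × 0.934260 = 0.903823
Parallel ([0.903823] and D): 1 − (1 − 0.903823)(1 − 0.982947) = 0.998360
Series ([0.998360] and E): 0.998360 × 0.904837 = 0.9034

0.9034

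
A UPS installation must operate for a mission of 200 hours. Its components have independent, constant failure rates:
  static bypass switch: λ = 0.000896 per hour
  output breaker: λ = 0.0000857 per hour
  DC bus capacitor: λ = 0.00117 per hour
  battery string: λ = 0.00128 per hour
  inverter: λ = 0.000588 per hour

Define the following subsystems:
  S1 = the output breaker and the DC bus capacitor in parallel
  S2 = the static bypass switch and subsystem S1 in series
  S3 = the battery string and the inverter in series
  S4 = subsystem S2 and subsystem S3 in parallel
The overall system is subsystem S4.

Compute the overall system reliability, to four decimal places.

R(static bypass switch) = exp(−0.000896 × 200) = 0.835939
R(output breaker) = exp(−0.0000857 × 200) = 0.983006
R(DC bus capacitor) = exp(−0.00117 × 200) = 0.791362
R(battery string) = exp(−0.00128 × 200) = 0.774142
R(inverter) = exp(−0.000588 × 200) = 0.889052
Parallel (output breaker and DC bus capacitor): 1 − (1 − 0.983006)(1 − 0.791362) = 0.996454
Series (static bypass switch and [0.996454]): 0.835939 × 0.996454 = 0.832975
Series (battery string and inverter): 0.774142 × 0.889052 = 0.688252
Parallel ([0.832975] and [0.688252]): 1 − (1 − 0.832975)(1 − 0.688252) = 0.9479

0.9479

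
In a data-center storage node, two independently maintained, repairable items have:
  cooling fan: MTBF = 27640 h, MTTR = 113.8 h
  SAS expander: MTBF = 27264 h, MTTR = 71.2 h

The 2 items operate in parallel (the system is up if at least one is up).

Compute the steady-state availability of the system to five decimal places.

0.99999

A(cooling fan) = MTBF/(MTBF+MTTR) = 27640/(27640+113.8) = 0.995900
A(SAS expander) = MTBF/(MTBF+MTTR) = 27264/(27264+71.2) = 0.997395
Parallel availability: 1 − (1 − 0.995900)(1 − 0.997395) = 0.99999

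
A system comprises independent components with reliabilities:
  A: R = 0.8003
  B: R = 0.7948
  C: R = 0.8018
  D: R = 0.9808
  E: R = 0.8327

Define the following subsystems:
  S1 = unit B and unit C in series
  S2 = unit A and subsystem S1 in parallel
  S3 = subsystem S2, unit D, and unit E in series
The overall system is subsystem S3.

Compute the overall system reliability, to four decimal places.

Series (B and C): 0.794800 × 0.801800 = 0.637271
Parallel (A and [0.637271]): 1 − (1 − 0.800300)(1 − 0.637271) = 0.927563
Series ([0.927563], D, and E): 0.927563 × 0.980800 × 0.832700 = 0.7576

0.7576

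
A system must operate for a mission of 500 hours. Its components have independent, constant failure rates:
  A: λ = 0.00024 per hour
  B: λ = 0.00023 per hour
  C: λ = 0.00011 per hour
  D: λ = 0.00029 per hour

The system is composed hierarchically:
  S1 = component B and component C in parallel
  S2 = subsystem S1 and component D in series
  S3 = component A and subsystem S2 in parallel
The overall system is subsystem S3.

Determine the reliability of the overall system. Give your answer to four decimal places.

0.9842

R(A) = exp(−0.00024 × 500) = 0.886920
R(B) = exp(−0.00023 × 500) = 0.891366
R(C) = exp(−0.00011 × 500) = 0.946485
R(D) = exp(−0.00029 × 500) = 0.865022
Parallel (B and C): 1 − (1 − 0.891366)(1 − 0.946485) = 0.994186
Series ([0.994186] and D): 0.994186 × 0.865022 = 0.859993
Parallel (A and [0.859993]): 1 − (1 − 0.886920)(1 − 0.859993) = 0.9842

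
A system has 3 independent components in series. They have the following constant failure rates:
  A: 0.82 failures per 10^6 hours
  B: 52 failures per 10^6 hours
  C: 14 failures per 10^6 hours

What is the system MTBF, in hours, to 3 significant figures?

15000

Series of exponential components: λ_sys = Σ λ_i
λ_sys = 0.00000082 + 0.000052 + 0.000014 = 6.6820e-05 /h
MTBF = 1 / λ_sys = 15000 h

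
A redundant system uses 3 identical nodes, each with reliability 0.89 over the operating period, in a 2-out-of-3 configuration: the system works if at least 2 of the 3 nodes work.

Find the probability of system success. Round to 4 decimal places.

R = Σ_{i=2}^{3} C(3,i) p^i (1−p)^{3−i} with p = 0.89
C(3,2)·0.89^2·0.11^1 = 0.261393
C(3,3)·0.89^3·0.11^0 = 0.704969
Sum = 0.9664

0.9664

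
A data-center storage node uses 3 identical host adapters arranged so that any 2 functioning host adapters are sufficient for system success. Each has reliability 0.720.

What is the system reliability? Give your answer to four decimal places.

R = Σ_{i=2}^{3} C(3,i) p^i (1−p)^{3−i} with p = 0.720
C(3,2)·0.720^2·0.280^1 = 0.435456
C(3,3)·0.720^3·0.280^0 = 0.373248
Sum = 0.8087

0.8087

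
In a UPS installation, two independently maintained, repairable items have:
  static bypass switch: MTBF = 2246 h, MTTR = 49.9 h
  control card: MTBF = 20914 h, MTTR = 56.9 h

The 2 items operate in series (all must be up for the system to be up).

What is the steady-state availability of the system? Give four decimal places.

0.9756

A(static bypass switch) = MTBF/(MTBF+MTTR) = 2246/(2246+49.9) = 0.978266
A(control card) = MTBF/(MTBF+MTTR) = 20914/(20914+56.9) = 0.997287
Series availability: 0.978266 × 0.997287 = 0.9756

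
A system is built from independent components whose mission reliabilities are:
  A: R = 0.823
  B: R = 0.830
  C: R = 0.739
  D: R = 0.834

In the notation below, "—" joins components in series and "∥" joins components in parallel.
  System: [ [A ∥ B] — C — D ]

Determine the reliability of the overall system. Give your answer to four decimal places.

Parallel (A and B): 1 − (1 − 0.823000)(1 − 0.830000) = 0.969910
Series ([0.969910], C, and D): 0.969910 × 0.739000 × 0.834000 = 0.5978

0.5978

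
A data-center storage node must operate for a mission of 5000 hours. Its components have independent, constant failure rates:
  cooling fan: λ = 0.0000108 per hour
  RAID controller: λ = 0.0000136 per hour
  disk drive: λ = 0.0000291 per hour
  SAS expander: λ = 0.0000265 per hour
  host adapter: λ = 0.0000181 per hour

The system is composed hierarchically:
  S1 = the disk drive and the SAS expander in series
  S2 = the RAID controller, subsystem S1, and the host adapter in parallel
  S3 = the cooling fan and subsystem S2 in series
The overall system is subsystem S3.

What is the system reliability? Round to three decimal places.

0.946

R(cooling fan) = exp(−0.0000108 × 5000) = 0.94743
R(RAID controller) = exp(−0.0000136 × 5000) = 0.93426
R(disk drive) = exp(−0.0000291 × 5000) = 0.86459
R(SAS expander) = exp(−0.0000265 × 5000) = 0.87590
R(host adapter) = exp(−0.0000181 × 5000) = 0.91347
Series (disk drive and SAS expander): 0.86459 × 0.87590 = 0.75729
Parallel (RAID controller, [0.75729], and host adapter): 1 − (1 − 0.93426)(1 − 0.75729)(1 − 0.91347) = 0.99862
Series (cooling fan and [0.99862]): 0.94743 × 0.99862 = 0.946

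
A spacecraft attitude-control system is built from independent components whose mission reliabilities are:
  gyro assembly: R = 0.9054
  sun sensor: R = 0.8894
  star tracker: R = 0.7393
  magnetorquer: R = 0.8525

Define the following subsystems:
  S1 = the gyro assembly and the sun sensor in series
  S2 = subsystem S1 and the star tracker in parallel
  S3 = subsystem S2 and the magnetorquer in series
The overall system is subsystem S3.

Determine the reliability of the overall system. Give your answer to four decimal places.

0.8092

Series (gyro assembly and sun sensor): 0.905400 × 0.889400 = 0.805263
Parallel ([0.805263] and star tracker): 1 − (1 − 0.805263)(1 − 0.739300) = 0.949232
Series ([0.949232] and magnetorquer): 0.949232 × 0.852500 = 0.8092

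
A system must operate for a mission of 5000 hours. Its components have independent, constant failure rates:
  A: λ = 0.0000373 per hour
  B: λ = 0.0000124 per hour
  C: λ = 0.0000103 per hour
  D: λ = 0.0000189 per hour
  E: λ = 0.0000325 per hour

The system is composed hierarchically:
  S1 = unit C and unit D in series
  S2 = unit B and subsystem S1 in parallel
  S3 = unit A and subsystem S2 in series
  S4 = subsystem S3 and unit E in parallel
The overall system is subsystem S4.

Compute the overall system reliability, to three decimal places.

R(A) = exp(−0.0000373 × 5000) = 0.82986
R(B) = exp(−0.0000124 × 5000) = 0.93988
R(C) = exp(−0.0000103 × 5000) = 0.94980
R(D) = exp(−0.0000189 × 5000) = 0.90983
R(E) = exp(−0.0000325 × 5000) = 0.85002
Series (C and D): 0.94980 × 0.90983 = 0.86416
Parallel (B and [0.86416]): 1 − (1 − 0.93988)(1 − 0.86416) = 0.99183
Series (A and [0.99183]): 0.82986 × 0.99183 = 0.82308
Parallel ([0.82308] and E): 1 − (1 − 0.82308)(1 − 0.85002) = 0.973

0.973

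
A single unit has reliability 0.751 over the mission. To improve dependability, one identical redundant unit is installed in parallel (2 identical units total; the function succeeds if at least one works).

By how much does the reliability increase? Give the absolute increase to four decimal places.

0.1870

R_before = 0.751
R_after = 1 − (1 − 0.751)^2 = 0.9380
ΔR = 0.9380 − 0.751 = 0.1870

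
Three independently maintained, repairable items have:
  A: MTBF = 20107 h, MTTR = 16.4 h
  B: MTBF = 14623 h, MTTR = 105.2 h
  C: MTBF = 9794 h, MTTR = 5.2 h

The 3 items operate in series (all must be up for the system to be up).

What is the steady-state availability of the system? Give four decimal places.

A(A) = MTBF/(MTBF+MTTR) = 20107/(20107+16.4) = 0.999185
A(B) = MTBF/(MTBF+MTTR) = 14623/(14623+105.2) = 0.992857
A(C) = MTBF/(MTBF+MTTR) = 9794/(9794+5.2) = 0.999469
Series availability: 0.999185 × 0.992857 × 0.999469 = 0.9915

0.9915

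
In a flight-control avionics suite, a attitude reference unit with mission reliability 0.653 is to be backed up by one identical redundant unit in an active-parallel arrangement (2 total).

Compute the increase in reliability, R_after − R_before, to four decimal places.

R_before = 0.653
R_after = 1 − (1 − 0.653)^2 = 0.8796
ΔR = 0.8796 − 0.653 = 0.2266

0.2266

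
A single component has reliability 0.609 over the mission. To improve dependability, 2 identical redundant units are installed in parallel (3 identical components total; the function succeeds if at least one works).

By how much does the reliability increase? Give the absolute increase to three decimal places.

0.331

R_before = 0.609
R_after = 1 − (1 − 0.609)^3 = 0.940
ΔR = 0.940 − 0.609 = 0.331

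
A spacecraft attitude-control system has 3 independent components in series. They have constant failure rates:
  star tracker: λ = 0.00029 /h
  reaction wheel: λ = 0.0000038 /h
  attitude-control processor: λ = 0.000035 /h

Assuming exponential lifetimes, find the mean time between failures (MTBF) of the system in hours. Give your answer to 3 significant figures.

3040

Series of exponential components: λ_sys = Σ λ_i
λ_sys = 0.00029 + 0.0000038 + 0.000035 = 3.2880e-04 /h
MTBF = 1 / λ_sys = 3040 h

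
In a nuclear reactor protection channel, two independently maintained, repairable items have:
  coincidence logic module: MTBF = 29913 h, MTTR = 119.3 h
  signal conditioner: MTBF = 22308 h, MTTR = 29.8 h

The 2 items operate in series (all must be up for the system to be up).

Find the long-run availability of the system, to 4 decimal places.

0.9947

A(coincidence logic module) = MTBF/(MTBF+MTTR) = 29913/(29913+119.3) = 0.996028
A(signal conditioner) = MTBF/(MTBF+MTTR) = 22308/(22308+29.8) = 0.998666
Series availability: 0.996028 × 0.998666 = 0.9947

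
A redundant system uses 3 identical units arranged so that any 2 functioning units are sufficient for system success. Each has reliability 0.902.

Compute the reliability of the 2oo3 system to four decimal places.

0.9731

R = Σ_{i=2}^{3} C(3,i) p^i (1−p)^{3−i} with p = 0.902
C(3,2)·0.902^2·0.098^1 = 0.239200
C(3,3)·0.902^3·0.098^0 = 0.733871
Sum = 0.9731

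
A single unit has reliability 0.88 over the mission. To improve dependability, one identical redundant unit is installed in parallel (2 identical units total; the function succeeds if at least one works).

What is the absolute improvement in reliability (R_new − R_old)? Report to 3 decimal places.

0.106

R_before = 0.88
R_after = 1 − (1 − 0.88)^2 = 0.986
ΔR = 0.986 − 0.88 = 0.106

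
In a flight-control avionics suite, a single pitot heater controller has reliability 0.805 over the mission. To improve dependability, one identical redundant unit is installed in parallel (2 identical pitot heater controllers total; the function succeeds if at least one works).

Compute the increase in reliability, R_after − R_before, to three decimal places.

0.157

R_before = 0.805
R_after = 1 − (1 − 0.805)^2 = 0.962
ΔR = 0.962 − 0.805 = 0.157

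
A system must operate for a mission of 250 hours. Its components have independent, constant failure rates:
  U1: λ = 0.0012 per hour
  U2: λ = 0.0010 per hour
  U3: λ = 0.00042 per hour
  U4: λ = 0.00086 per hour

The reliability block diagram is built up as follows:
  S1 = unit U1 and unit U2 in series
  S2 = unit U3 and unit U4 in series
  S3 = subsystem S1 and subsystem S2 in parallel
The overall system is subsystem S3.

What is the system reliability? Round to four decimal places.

0.8841

R(U1) = exp(−0.0012 × 250) = 0.740818
R(U2) = exp(−0.0010 × 250) = 0.778801
R(U3) = exp(−0.00042 × 250) = 0.900325
R(U4) = exp(−0.00086 × 250) = 0.806541
Series (U1 and U2): 0.740818 × 0.778801 = 0.576950
Series (U3 and U4): 0.900325 × 0.806541 = 0.726149
Parallel ([0.576950] and [0.726149]): 1 − (1 − 0.576950)(1 − 0.726149) = 0.8841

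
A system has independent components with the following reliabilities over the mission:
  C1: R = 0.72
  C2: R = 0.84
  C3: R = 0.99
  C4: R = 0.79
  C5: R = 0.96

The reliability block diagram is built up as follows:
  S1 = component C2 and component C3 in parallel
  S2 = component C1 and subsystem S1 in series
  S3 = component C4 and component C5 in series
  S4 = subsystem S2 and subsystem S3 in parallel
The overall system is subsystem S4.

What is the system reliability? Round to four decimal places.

0.9321

Parallel (C2 and C3): 1 − (1 − 0.840000)(1 − 0.990000) = 0.998400
Series (C1 and [0.998400]): 0.720000 × 0.998400 = 0.718848
Series (C4 and C5): 0.790000 × 0.960000 = 0.758400
Parallel ([0.718848] and [0.758400]): 1 − (1 − 0.718848)(1 − 0.758400) = 0.9321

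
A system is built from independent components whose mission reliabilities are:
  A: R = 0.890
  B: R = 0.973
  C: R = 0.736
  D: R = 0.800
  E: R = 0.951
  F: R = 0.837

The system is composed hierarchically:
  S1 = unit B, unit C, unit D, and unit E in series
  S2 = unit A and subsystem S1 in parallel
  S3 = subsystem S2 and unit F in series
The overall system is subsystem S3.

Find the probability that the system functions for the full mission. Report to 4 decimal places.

0.7951

Series (B, C, D, and E): 0.973000 × 0.736000 × 0.800000 × 0.951000 = 0.544830
Parallel (A and [0.544830]): 1 − (1 − 0.890000)(1 − 0.544830) = 0.949931
Series ([0.949931] and F): 0.949931 × 0.837000 = 0.7951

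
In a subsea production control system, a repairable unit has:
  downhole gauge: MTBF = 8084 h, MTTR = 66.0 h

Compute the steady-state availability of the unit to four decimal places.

A(downhole gauge) = MTBF/(MTBF+MTTR) = 8084/(8084+66.0) = 0.9919

0.9919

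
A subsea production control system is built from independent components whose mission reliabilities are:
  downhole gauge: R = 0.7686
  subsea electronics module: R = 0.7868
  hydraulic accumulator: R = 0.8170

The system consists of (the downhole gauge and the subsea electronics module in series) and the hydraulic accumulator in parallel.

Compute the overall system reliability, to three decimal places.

0.928

Series (downhole gauge and subsea electronics module): 0.76860 × 0.78680 = 0.60473
Parallel ([0.60473] and hydraulic accumulator): 1 − (1 − 0.60473)(1 − 0.81700) = 0.928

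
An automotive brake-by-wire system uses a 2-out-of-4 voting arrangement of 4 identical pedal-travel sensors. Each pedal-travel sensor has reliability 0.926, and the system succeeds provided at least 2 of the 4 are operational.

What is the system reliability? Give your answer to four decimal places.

0.9985

R = Σ_{i=2}^{4} C(4,i) p^i (1−p)^{4−i} with p = 0.926
C(4,2)·0.926^2·0.074^2 = 0.028173
C(4,3)·0.926^3·0.074^1 = 0.235031
C(4,4)·0.926^4·0.074^0 = 0.735265
Sum = 0.9985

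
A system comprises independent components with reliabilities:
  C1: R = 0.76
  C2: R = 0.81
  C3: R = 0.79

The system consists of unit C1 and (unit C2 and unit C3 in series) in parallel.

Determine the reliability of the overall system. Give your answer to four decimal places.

0.9136

Series (C2 and C3): 0.810000 × 0.790000 = 0.639900
Parallel (C1 and [0.639900]): 1 − (1 − 0.760000)(1 − 0.639900) = 0.9136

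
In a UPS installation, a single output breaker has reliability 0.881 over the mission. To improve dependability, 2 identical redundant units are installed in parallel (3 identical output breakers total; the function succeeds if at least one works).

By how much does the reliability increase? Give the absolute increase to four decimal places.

0.1173

R_before = 0.881
R_after = 1 − (1 − 0.881)^3 = 0.9983
ΔR = 0.9983 − 0.881 = 0.1173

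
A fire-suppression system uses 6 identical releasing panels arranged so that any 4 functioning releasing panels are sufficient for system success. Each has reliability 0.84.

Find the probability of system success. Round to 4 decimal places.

0.9440

R = Σ_{i=4}^{6} C(6,i) p^i (1−p)^{6−i} with p = 0.84
C(6,4)·0.84^4·0.16^2 = 0.191183
C(6,5)·0.84^5·0.16^1 = 0.401483
C(6,6)·0.84^6·0.16^0 = 0.351298
Sum = 0.9440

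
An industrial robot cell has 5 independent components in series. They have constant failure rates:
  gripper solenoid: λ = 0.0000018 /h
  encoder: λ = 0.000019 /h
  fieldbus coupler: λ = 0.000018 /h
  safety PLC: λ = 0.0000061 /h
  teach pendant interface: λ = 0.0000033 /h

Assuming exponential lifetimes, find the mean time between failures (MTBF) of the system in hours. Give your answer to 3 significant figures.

20700

Series of exponential components: λ_sys = Σ λ_i
λ_sys = 0.0000018 + 0.000019 + 0.000018 + 0.0000061 + 0.0000033 = 4.8200e-05 /h
MTBF = 1 / λ_sys = 20700 h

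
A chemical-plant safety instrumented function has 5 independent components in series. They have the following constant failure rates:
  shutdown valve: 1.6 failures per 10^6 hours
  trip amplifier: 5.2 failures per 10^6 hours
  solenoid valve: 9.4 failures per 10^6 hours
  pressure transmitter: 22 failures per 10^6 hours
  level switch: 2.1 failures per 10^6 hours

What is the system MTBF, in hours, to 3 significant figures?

Series of exponential components: λ_sys = Σ λ_i
λ_sys = 0.0000016 + 0.0000052 + 0.0000094 + 0.000022 + 0.0000021 = 4.0300e-05 /h
MTBF = 1 / λ_sys = 24800 h

24800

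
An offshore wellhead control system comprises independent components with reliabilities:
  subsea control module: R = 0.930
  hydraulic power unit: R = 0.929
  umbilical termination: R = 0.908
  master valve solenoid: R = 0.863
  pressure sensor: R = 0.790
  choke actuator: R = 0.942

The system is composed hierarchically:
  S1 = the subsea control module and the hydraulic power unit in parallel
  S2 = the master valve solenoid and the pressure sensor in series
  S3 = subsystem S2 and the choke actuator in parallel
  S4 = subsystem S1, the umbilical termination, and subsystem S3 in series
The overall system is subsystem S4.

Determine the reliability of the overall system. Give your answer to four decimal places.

0.8868

Parallel (subsea control module and hydraulic power unit): 1 − (1 − 0.930000)(1 − 0.929000) = 0.995030
Series (master valve solenoid and pressure sensor): 0.863000 × 0.790000 = 0.681770
Parallel ([0.681770] and choke actuator): 1 − (1 − 0.681770)(1 − 0.942000) = 0.981543
Series ([0.995030], umbilical termination, and [0.981543]): 0.995030 × 0.908000 × 0.981543 = 0.8868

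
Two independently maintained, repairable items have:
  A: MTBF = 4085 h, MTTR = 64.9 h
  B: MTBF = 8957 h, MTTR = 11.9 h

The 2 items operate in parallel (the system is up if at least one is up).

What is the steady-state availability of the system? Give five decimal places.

A(A) = MTBF/(MTBF+MTTR) = 4085/(4085+64.9) = 0.984361
A(B) = MTBF/(MTBF+MTTR) = 8957/(8957+11.9) = 0.998673
Parallel availability: 1 − (1 − 0.984361)(1 − 0.998673) = 0.99998

0.99998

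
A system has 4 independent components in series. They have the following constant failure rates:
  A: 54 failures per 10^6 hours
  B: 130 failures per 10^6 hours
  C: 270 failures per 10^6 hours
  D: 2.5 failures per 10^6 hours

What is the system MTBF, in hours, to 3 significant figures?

Series of exponential components: λ_sys = Σ λ_i
λ_sys = 0.000054 + 0.00013 + 0.00027 + 0.0000025 = 4.5650e-04 /h
MTBF = 1 / λ_sys = 2190 h

2190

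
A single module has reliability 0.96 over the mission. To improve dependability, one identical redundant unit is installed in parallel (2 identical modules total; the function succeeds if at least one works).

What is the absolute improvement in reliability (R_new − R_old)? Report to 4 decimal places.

0.0384

R_before = 0.96
R_after = 1 − (1 − 0.96)^2 = 0.9984
ΔR = 0.9984 − 0.96 = 0.0384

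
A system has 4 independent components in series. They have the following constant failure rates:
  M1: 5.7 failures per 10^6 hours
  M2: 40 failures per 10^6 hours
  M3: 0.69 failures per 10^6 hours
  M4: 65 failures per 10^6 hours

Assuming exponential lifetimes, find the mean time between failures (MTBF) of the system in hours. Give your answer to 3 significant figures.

Series of exponential components: λ_sys = Σ λ_i
λ_sys = 0.0000057 + 0.000040 + 0.00000069 + 0.000065 = 1.1139e-04 /h
MTBF = 1 / λ_sys = 8980 h

8980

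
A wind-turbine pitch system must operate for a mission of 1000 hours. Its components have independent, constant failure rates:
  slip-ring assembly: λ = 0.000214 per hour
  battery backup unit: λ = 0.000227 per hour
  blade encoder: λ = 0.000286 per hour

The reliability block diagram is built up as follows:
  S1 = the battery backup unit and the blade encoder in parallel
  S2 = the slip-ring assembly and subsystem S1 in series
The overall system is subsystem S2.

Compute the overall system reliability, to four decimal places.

0.7666

R(slip-ring assembly) = exp(−0.000214 × 1000) = 0.807348
R(battery backup unit) = exp(−0.000227 × 1000) = 0.796921
R(blade encoder) = exp(−0.000286 × 1000) = 0.751263
Parallel (battery backup unit and blade encoder): 1 − (1 − 0.796921)(1 − 0.751263) = 0.949487
Series (slip-ring assembly and [0.949487]): 0.807348 × 0.949487 = 0.7666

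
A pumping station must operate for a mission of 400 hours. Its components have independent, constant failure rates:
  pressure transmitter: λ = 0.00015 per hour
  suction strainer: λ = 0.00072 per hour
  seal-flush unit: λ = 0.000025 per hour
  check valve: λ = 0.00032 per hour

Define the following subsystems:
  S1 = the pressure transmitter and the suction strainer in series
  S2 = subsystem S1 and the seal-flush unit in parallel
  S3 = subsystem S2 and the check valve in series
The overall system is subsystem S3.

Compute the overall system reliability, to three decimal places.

R(pressure transmitter) = exp(−0.00015 × 400) = 0.94176
R(suction strainer) = exp(−0.00072 × 400) = 0.74976
R(seal-flush unit) = exp(−0.000025 × 400) = 0.99005
R(check valve) = exp(−0.00032 × 400) = 0.87985
Series (pressure transmitter and suction strainer): 0.94176 × 0.74976 = 0.70609
Parallel ([0.70609] and seal-flush unit): 1 − (1 − 0.70609)(1 − 0.99005) = 0.99708
Series ([0.99708] and check valve): 0.99708 × 0.87985 = 0.877

0.877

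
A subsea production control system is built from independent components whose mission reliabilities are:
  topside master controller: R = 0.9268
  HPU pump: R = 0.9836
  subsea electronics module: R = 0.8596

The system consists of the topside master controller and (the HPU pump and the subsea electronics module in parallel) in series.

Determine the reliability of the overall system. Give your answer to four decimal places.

Parallel (HPU pump and subsea electronics module): 1 − (1 − 0.983600)(1 − 0.859600) = 0.997697
Series (topside master controller and [0.997697]): 0.926800 × 0.997697 = 0.9247

0.9247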